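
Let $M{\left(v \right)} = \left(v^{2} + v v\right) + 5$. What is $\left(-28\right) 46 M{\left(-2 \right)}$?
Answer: $-16744$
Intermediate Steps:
$M{\left(v \right)} = 5 + 2 v^{2}$ ($M{\left(v \right)} = \left(v^{2} + v^{2}\right) + 5 = 2 v^{2} + 5 = 5 + 2 v^{2}$)
$\left(-28\right) 46 M{\left(-2 \right)} = \left(-28\right) 46 \left(5 + 2 \left(-2\right)^{2}\right) = - 1288 \left(5 + 2 \cdot 4\right) = - 1288 \left(5 + 8\right) = \left(-1288\right) 13 = -16744$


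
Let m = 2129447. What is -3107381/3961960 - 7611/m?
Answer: -6647157625867/8436783836120 ≈ -0.78788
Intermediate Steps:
-3107381/3961960 - 7611/m = -3107381/3961960 - 7611/2129447 = -6647157625867/8436783836120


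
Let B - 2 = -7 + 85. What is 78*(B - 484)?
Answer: -31512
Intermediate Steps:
B = 80 (B = 2 + (-7 + 85) = 2 + 78 = 80)
78*(B - 484) = 78*(80 - 484) = 78*(-404) = -31512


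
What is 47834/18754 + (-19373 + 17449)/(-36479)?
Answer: 890509591/342063583 ≈ 2.6033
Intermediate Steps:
47834/18754 + (-19373 + 17449)/(-36479) = 47834*(1/18754) - 1924*(-1/36479) = 23917/9377 + 1924/36479 = 890509591/342063583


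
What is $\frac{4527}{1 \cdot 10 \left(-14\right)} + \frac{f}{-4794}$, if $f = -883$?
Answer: $- \frac{10789409}{335580} \approx -32.152$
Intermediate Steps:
$\frac{4527}{1 \cdot 10 \left(-14\right)} + \frac{f}{-4794} = \frac{4527}{1 \cdot 10 \left(-14\right)} - \frac{883}{-4794} = \frac{4527}{10 \left(-14\right)} - - \frac{883}{4794} = \frac{4527}{-140} + \frac{883}{4794} = 4527 \left(- \frac{1}{140}\right) + \frac{883}{4794} = - \frac{4527}{140} + \frac{883}{4794} = - \frac{10789409}{335580}$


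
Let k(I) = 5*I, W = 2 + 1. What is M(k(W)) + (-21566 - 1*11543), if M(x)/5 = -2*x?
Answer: -33259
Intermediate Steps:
W = 3
M(x) = -10*x (M(x) = 5*(-2*x) = -10*x)
M(k(W)) + (-21566 - 1*11543) = -50*3 + (-21566 - 1*11543) = -10*15 + (-21566 - 11543) = -150 - 33109 = -33259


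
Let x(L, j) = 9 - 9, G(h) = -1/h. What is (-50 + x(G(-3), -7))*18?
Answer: -900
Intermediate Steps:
x(L, j) = 0
(-50 + x(G(-3), -7))*18 = (-50 + 0)*18 = -50*18 = -900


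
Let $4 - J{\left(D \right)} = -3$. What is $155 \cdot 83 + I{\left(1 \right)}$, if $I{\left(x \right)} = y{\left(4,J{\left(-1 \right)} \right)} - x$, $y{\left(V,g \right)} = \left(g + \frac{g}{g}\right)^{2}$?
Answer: $12928$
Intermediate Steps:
$J{\left(D \right)} = 7$ ($J{\left(D \right)} = 4 - -3 = 4 + 3 = 7$)
$y{\left(V,g \right)} = \left(1 + g\right)^{2}$ ($y{\left(V,g \right)} = \left(g + 1\right)^{2} = \left(1 + g\right)^{2}$)
$I{\left(x \right)} = 64 - x$ ($I{\left(x \right)} = \left(1 + 7\right)^{2} - x = 8^{2} - x = 64 - x$)
$155 \cdot 83 + I{\left(1 \right)} = 155 \cdot 83 + \left(64 - 1\right) = 12865 + \left(64 - 1\right) = 12865 + 63 = 12928$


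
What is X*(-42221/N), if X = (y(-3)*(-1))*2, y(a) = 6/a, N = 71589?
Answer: -168884/71589 ≈ -2.3591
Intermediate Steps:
X = 4 (X = ((6/(-3))*(-1))*2 = ((6*(-⅓))*(-1))*2 = -2*(-1)*2 = 2*2 = 4)
X*(-42221/N) = 4*(-42221/71589) = -168884/71589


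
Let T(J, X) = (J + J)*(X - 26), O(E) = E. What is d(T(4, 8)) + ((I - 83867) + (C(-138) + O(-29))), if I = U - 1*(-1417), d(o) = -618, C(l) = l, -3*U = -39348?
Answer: -70119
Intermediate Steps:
U = 13116 (U = -⅓*(-39348) = 13116)
T(J, X) = 2*J*(-26 + X) (T(J, X) = (2*J)*(-26 + X) = 2*J*(-26 + X))
I = 14533 (I = 13116 - 1*(-1417) = 13116 + 1417 = 14533)
d(T(4, 8)) + ((I - 83867) + (C(-138) + O(-29))) = -618 + ((14533 - 83867) + (-138 - 29)) = -618 + (-69334 - 167) = -618 - 69501 = -70119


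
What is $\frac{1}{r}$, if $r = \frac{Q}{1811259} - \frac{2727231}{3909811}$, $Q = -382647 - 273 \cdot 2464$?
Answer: $- \frac{2360560120683}{3021939842846} \approx -0.78114$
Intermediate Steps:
$Q = -1055319$ ($Q = -382647 - 672672 = -1055319$)
$r = - \frac{3021939842846}{2360560120683}$ ($r = - \frac{1055319}{1811259} - \frac{2727231}{3909811} = \left(-1055319\right) \frac{1}{1811259} - \frac{2727231}{3909811} = - \frac{351773}{603753} - \frac{2727231}{3909811} = - \frac{3021939842846}{2360560120683} \approx -1.2802$)
$\frac{1}{r} = \frac{1}{- \frac{3021939842846}{2360560120683}} = - \frac{2360560120683}{3021939842846}$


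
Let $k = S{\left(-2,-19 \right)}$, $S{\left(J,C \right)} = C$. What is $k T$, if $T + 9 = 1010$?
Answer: $-19019$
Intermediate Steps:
$T = 1001$ ($T = -9 + 1010 = 1001$)
$k = -19$
$k T = \left(-19\right) 1001 = -19019$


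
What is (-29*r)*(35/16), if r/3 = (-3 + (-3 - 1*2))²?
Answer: -12180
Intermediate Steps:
r = 192 (r = 3*(-3 + (-3 - 1*2))² = 3*(-3 + (-3 - 2))² = 3*(-3 - 5)² = 3*(-8)² = 3*64 = 192)
(-29*r)*(35/16) = (-29*192)*(35/16) = -194880/16 = -5568*35/16 = -12180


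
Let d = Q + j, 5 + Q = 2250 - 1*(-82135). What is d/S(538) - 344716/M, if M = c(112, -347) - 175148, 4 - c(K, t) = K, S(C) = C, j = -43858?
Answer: 910897605/11785966 ≈ 77.287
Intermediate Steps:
c(K, t) = 4 - K
Q = 84380 (Q = -5 + (2250 - 1*(-82135)) = -5 + (2250 + 82135) = -5 + 84385 = 84380)
M = -175256 (M = (4 - 1*112) - 175148 = (4 - 112) - 175148 = -108 - 175148 = -175256)
d = 40522 (d = 84380 - 43858 = 40522)
d/S(538) - 344716/M = 40522/538 - 344716/(-175256) = 40522*(1/538) - 344716*(-1/175256) = 20261/269 + 86179/43814 = 910897605/11785966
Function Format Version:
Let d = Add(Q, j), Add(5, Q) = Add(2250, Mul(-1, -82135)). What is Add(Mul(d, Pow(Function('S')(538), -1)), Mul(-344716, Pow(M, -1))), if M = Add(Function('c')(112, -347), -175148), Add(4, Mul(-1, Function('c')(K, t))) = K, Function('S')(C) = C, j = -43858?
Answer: Rational(910897605, 11785966) ≈ 77.287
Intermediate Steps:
Function('c')(K, t) = Add(4, Mul(-1, K))
Q = 84380 (Q = Add(-5, Add(2250, Mul(-1, -82135))) = Add(-5, Add(2250, 82135)) = Add(-5, 84385) = 84380)
M = -175256 (M = Add(Add(4, Mul(-1, 112)), -175148) = Add(Add(4, -112), -175148) = Add(-108, -175148) = -175256)
d = 40522 (d = Add(84380, -43858) = 40522)
Add(Mul(d, Pow(Function('S')(538), -1)), Mul(-344716, Pow(M, -1))) = Add(Mul(40522, Pow(538, -1)), Mul(-344716, Pow(-175256, -1))) = Add(Mul(40522, Rational(1, 538)), Mul(-344716, Rational(-1, 175256))) = Add(Rational(20261, 269), Rational(86179, 43814)) = Rational(910897605, 11785966)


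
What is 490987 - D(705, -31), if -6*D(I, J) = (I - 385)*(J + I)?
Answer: 1580801/3 ≈ 5.2693e+5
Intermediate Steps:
D(I, J) = -(-385 + I)*(I + J)/6 (D(I, J) = -(I - 385)*(J + I)/6 = -(-385 + I)*(I + J)/6)
490987 - D(705, -31) = 490987 - (-⅙*705² + (385/6)*705 + (385/6)*(-31) - ⅙*705*(-31)) = 490987 - (-⅙*497025 + 90475/2 - 11935/6 + 7285/2) = 490987 - (-165675/2 + 90475/2 - 11935/6 + 7285/2) = 490987 - 1*(-107840/3) = 490987 + 107840/3 = 1580801/3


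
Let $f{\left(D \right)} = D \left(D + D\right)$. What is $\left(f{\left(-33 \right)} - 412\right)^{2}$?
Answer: $3118756$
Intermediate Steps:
$f{\left(D \right)} = 2 D^{2}$ ($f{\left(D \right)} = D 2 D = 2 D^{2}$)
$\left(f{\left(-33 \right)} - 412\right)^{2} = \left(2 \left(-33\right)^{2} - 412\right)^{2} = \left(2 \cdot 1089 - 412\right)^{2} = \left(2178 - 412\right)^{2} = 1766^{2} = 3118756$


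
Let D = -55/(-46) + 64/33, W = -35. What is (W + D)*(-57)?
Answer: 919049/506 ≈ 1816.3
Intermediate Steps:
D = 4759/1518 (D = -55*(-1/46) + 64*(1/33) = 55/46 + 64/33 = 4759/1518 ≈ 3.1350)
(W + D)*(-57) = (-35 + 4759/1518)*(-57) = -48371/1518*(-57) = 919049/506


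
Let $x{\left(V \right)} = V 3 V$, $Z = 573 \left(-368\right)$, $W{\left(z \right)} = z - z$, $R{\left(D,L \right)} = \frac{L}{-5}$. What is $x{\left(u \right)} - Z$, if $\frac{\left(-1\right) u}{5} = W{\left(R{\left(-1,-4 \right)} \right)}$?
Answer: $210864$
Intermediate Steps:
$R{\left(D,L \right)} = - \frac{L}{5}$ ($R{\left(D,L \right)} = L \left(- \frac{1}{5}\right) = - \frac{L}{5}$)
$W{\left(z \right)} = 0$
$u = 0$ ($u = \left(-5\right) 0 = 0$)
$Z = -210864$
$x{\left(V \right)} = 3 V^{2}$ ($x{\left(V \right)} = 3 V V = 3 V^{2}$)
$x{\left(u \right)} - Z = 3 \cdot 0^{2} - -210864 = 3 \cdot 0 + 210864 = 0 + 210864 = 210864$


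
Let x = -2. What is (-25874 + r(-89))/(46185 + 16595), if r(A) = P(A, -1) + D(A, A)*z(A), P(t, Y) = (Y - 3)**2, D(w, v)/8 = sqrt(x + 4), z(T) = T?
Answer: -12929/31390 - 178*sqrt(2)/15695 ≈ -0.42792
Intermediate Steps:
D(w, v) = 8*sqrt(2) (D(w, v) = 8*sqrt(-2 + 4) = 8*sqrt(2))
P(t, Y) = (-3 + Y)**2
r(A) = 16 + 8*A*sqrt(2) (r(A) = (-3 - 1)**2 + (8*sqrt(2))*A = (-4)**2 + 8*A*sqrt(2) = 16 + 8*A*sqrt(2))
(-25874 + r(-89))/(46185 + 16595) = (-25874 + (16 + 8*(-89)*sqrt(2)))/(46185 + 16595) = (-25874 + (16 - 712*sqrt(2)))/62780 = (-25858 - 712*sqrt(2))*(1/62780) = -12929/31390 - 178*sqrt(2)/15695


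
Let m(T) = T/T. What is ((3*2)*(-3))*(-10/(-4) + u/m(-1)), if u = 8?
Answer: -189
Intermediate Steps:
m(T) = 1
((3*2)*(-3))*(-10/(-4) + u/m(-1)) = ((3*2)*(-3))*(-10/(-4) + 8/1) = (6*(-3))*(-10*(-1/4) + 8*1) = -18*(5/2 + 8) = -18*21/2 = -189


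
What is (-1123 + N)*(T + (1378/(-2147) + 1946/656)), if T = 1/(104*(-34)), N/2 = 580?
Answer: 26769009639/311263472 ≈ 86.001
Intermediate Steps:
N = 1160 (N = 2*580 = 1160)
T = -1/3536 (T = 1/(-3536) = -1/3536 ≈ -0.00028281)
(-1123 + N)*(T + (1378/(-2147) + 1946/656)) = (-1123 + 1160)*(-1/3536 + (1378/(-2147) + 1946/656)) = 37*(-1/3536 + (1378*(-1/2147) + 1946*(1/656))) = 37*(-1/3536 + (-1378/2147 + 973/328)) = 37*(-1/3536 + 1637047/704216) = 37*(723486747/311263472) = 26769009639/311263472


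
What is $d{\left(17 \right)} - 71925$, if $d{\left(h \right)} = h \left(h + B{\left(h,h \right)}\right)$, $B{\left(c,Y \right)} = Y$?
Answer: $-71347$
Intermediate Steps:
$d{\left(h \right)} = 2 h^{2}$ ($d{\left(h \right)} = h \left(h + h\right) = h 2 h = 2 h^{2}$)
$d{\left(17 \right)} - 71925 = 2 \cdot 17^{2} - 71925 = 2 \cdot 289 - 71925 = 578 - 71925 = -71347$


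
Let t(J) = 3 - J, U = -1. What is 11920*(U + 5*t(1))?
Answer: 107280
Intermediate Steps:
11920*(U + 5*t(1)) = 11920*(-1 + 5*(3 - 1*1)) = 11920*(-1 + 5*(3 - 1)) = 11920*(-1 + 5*2) = 11920*(-1 + 10) = 11920*9 = 107280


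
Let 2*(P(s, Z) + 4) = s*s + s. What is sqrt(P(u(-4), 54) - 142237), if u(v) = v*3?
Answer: 55*I*sqrt(47) ≈ 377.06*I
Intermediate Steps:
u(v) = 3*v
P(s, Z) = -4 + s/2 + s**2/2 (P(s, Z) = -4 + (s*s + s)/2 = -4 + (s**2 + s)/2 = -4 + (s + s**2)/2 = -4 + (s/2 + s**2/2) = -4 + s/2 + s**2/2)
sqrt(P(u(-4), 54) - 142237) = sqrt((-4 + (3*(-4))/2 + (3*(-4))**2/2) - 142237) = sqrt((-4 + (1/2)*(-12) + (1/2)*(-12)**2) - 142237) = sqrt((-4 - 6 + (1/2)*144) - 142237) = sqrt((-4 - 6 + 72) - 142237) = sqrt(62 - 142237) = sqrt(-142175) = 55*I*sqrt(47)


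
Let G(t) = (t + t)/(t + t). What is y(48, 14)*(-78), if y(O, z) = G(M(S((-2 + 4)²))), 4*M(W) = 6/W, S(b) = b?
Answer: -78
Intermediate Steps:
M(W) = 3/(2*W) (M(W) = (6/W)/4 = 3/(2*W))
G(t) = 1 (G(t) = (2*t)/((2*t)) = (2*t)*(1/(2*t)) = 1)
y(O, z) = 1
y(48, 14)*(-78) = 1*(-78) = -78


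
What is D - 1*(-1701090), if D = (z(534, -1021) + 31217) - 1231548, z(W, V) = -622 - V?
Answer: 501158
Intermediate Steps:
D = -1199932 (D = ((-622 - 1*(-1021)) + 31217) - 1231548 = ((-622 + 1021) + 31217) - 1231548 = (399 + 31217) - 1231548 = 31616 - 1231548 = -1199932)
D - 1*(-1701090) = -1199932 - 1*(-1701090) = -1199932 + 1701090 = 501158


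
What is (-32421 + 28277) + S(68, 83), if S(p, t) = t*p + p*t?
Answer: 7144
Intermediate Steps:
S(p, t) = 2*p*t (S(p, t) = p*t + p*t = 2*p*t)
(-32421 + 28277) + S(68, 83) = (-32421 + 28277) + 2*68*83 = -4144 + 11288 = 7144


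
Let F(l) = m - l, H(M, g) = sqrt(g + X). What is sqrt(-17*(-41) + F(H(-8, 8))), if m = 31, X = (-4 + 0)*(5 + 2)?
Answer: sqrt(728 - 2*I*sqrt(5)) ≈ 26.982 - 0.08287*I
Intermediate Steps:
X = -28 (X = -4*7 = -28)
H(M, g) = sqrt(-28 + g) (H(M, g) = sqrt(g - 28) = sqrt(-28 + g))
F(l) = 31 - l
sqrt(-17*(-41) + F(H(-8, 8))) = sqrt(-17*(-41) + (31 - sqrt(-28 + 8))) = sqrt(697 + (31 - sqrt(-20))) = sqrt(697 + (31 - 2*I*sqrt(5))) = sqrt(728 - 2*I*sqrt(5))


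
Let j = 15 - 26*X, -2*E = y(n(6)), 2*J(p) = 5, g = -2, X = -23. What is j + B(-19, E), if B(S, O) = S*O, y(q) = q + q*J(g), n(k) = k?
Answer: 1625/2 ≈ 812.50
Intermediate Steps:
J(p) = 5/2 (J(p) = (½)*5 = 5/2)
y(q) = 7*q/2 (y(q) = q + q*(5/2) = q + 5*q/2 = 7*q/2)
E = -21/2 (E = -7*6/4 = -½*21 = -21/2 ≈ -10.500)
B(S, O) = O*S
j = 613 (j = 15 - 26*(-23) = 15 + 598 = 613)
j + B(-19, E) = 613 - 21/2*(-19) = 613 + 399/2 = 1625/2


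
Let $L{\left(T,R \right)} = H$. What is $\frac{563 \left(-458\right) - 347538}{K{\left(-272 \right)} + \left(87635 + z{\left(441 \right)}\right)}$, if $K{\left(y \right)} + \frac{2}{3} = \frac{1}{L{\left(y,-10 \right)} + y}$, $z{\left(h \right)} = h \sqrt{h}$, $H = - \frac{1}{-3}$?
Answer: $- \frac{1480183440}{236909081} \approx -6.2479$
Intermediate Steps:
$H = \frac{1}{3}$ ($H = \left(-1\right) \left(- \frac{1}{3}\right) = \frac{1}{3} \approx 0.33333$)
$z{\left(h \right)} = h^{\frac{3}{2}}$
$L{\left(T,R \right)} = \frac{1}{3}$
$K{\left(y \right)} = - \frac{2}{3} + \frac{1}{\frac{1}{3} + y}$
$\frac{563 \left(-458\right) - 347538}{K{\left(-272 \right)} + \left(87635 + z{\left(441 \right)}\right)} = \frac{563 \left(-458\right) - 347538}{\frac{7 - -1632}{3 \left(1 + 3 \left(-272\right)\right)} + \left(87635 + 441^{\frac{3}{2}}\right)} = \frac{-257854 - 347538}{\frac{7 + 1632}{3 \left(1 - 816\right)} + \left(87635 + 9261\right)} = - \frac{605392}{\frac{1}{3} \frac{1}{-815} \cdot 1639 + 96896} = - \frac{605392}{\frac{1}{3} \left(- \frac{1}{815}\right) 1639 + 96896} = - \frac{605392}{- \frac{1639}{2445} + 96896} = - \frac{605392}{\frac{236909081}{2445}} = \left(-605392\right) \frac{2445}{236909081} = - \frac{1480183440}{236909081}$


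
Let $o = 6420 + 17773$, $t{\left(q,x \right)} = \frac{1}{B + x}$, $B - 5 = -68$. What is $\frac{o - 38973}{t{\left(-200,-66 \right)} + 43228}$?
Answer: $- \frac{1906620}{5576411} \approx -0.34191$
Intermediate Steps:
$B = -63$ ($B = 5 - 68 = -63$)
$t{\left(q,x \right)} = \frac{1}{-63 + x}$
$o = 24193$
$\frac{o - 38973}{t{\left(-200,-66 \right)} + 43228} = \frac{24193 - 38973}{\frac{1}{-63 - 66} + 43228} = - \frac{14780}{\frac{1}{-129} + 43228} = - \frac{14780}{- \frac{1}{129} + 43228} = - \frac{14780}{\frac{5576411}{129}} = \left(-14780\right) \frac{129}{5576411} = - \frac{1906620}{5576411}$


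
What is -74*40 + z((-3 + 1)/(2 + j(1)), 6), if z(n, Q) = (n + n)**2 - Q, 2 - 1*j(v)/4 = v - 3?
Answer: -240242/81 ≈ -2965.9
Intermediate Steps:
j(v) = 20 - 4*v (j(v) = 8 - 4*(v - 3) = 8 - 4*(-3 + v) = 8 + (12 - 4*v) = 20 - 4*v)
z(n, Q) = -Q + 4*n**2 (z(n, Q) = (2*n)**2 - Q = 4*n**2 - Q = -Q + 4*n**2)
-74*40 + z((-3 + 1)/(2 + j(1)), 6) = -74*40 + (-1*6 + 4*((-3 + 1)/(2 + (20 - 4*1)))**2) = -2960 + (-6 + 4*(-2/(2 + (20 - 4)))**2) = -2960 + (-6 + 4*(-2/(2 + 16))**2) = -2960 + (-6 + 4*(-2/18)**2) = -2960 + (-6 + 4*(-2*1/18)**2) = -2960 + (-6 + 4*(-1/9)**2) = -2960 + (-6 + 4*(1/81)) = -2960 + (-6 + 4/81) = -2960 - 482/81 = -240242/81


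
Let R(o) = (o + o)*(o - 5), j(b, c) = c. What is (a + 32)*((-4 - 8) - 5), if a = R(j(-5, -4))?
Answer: -1768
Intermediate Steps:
R(o) = 2*o*(-5 + o) (R(o) = (2*o)*(-5 + o) = 2*o*(-5 + o))
a = 72 (a = 2*(-4)*(-5 - 4) = 2*(-4)*(-9) = 72)
(a + 32)*((-4 - 8) - 5) = (72 + 32)*((-4 - 8) - 5) = 104*(-12 - 5) = 104*(-17) = -1768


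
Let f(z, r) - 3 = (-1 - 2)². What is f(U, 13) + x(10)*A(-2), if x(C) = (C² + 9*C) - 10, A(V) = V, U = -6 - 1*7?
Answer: -348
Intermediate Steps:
U = -13 (U = -6 - 7 = -13)
f(z, r) = 12 (f(z, r) = 3 + (-1 - 2)² = 3 + (-3)² = 3 + 9 = 12)
x(C) = -10 + C² + 9*C
f(U, 13) + x(10)*A(-2) = 12 + (-10 + 10² + 9*10)*(-2) = 12 + (-10 + 100 + 90)*(-2) = 12 + 180*(-2) = 12 - 360 = -348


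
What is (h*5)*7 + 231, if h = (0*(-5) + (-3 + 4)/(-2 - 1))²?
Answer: 2114/9 ≈ 234.89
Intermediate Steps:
h = ⅑ (h = (0 + 1/(-3))² = (0 + 1*(-⅓))² = (0 - ⅓)² = (-⅓)² = ⅑ ≈ 0.11111)
(h*5)*7 + 231 = ((⅑)*5)*7 + 231 = (5/9)*7 + 231 = 35/9 + 231 = 2114/9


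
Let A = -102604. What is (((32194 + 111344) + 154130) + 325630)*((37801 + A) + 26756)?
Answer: -23714619006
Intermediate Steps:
(((32194 + 111344) + 154130) + 325630)*((37801 + A) + 26756) = (((32194 + 111344) + 154130) + 325630)*((37801 - 102604) + 26756) = ((143538 + 154130) + 325630)*(-64803 + 26756) = (297668 + 325630)*(-38047) = 623298*(-38047) = -23714619006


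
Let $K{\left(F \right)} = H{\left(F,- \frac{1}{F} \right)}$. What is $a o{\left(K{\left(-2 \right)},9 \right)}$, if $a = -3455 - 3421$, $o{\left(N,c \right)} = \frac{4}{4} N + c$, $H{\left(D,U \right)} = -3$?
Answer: $-41256$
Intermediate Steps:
$K{\left(F \right)} = -3$
$o{\left(N,c \right)} = N + c$ ($o{\left(N,c \right)} = 4 \cdot \frac{1}{4} N + c = 1 N + c = N + c$)
$a = -6876$
$a o{\left(K{\left(-2 \right)},9 \right)} = - 6876 \left(-3 + 9\right) = \left(-6876\right) 6 = -41256$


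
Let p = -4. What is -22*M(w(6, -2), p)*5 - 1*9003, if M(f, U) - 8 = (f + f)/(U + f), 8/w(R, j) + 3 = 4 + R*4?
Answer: -226869/23 ≈ -9863.9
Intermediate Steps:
w(R, j) = 8/(1 + 4*R) (w(R, j) = 8/(-3 + (4 + R*4)) = 8/(-3 + (4 + 4*R)) = 8/(1 + 4*R))
M(f, U) = 8 + 2*f/(U + f) (M(f, U) = 8 + (f + f)/(U + f) = 8 + (2*f)/(U + f) = 8 + 2*f/(U + f))
-22*M(w(6, -2), p)*5 - 1*9003 = -44*(4*(-4) + 5*(8/(1 + 4*6)))/(-4 + 8/(1 + 4*6))*5 - 1*9003 = -44*(-16 + 5*(8/(1 + 24)))/(-4 + 8/(1 + 24))*5 - 9003 = -44*(-16 + 5*(8/25))/(-4 + 8/25)*5 - 9003 = -44*(-16 + 8/5)/(-92/25)*5 - 9003 = -44*(-25)*(-72)/(92*5)*5 - 9003 = -22*180/23*5 - 9003 = -3960/23*5 - 9003 = -19800/23 - 9003 = -226869/23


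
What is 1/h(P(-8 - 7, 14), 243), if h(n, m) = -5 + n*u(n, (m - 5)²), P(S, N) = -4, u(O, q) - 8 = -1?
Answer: -1/33 ≈ -0.030303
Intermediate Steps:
u(O, q) = 7 (u(O, q) = 8 - 1 = 7)
h(n, m) = -5 + 7*n (h(n, m) = -5 + n*7 = -5 + 7*n)
1/h(P(-8 - 7, 14), 243) = 1/(-5 + 7*(-4)) = 1/(-5 - 28) = 1/(-33) = -1/33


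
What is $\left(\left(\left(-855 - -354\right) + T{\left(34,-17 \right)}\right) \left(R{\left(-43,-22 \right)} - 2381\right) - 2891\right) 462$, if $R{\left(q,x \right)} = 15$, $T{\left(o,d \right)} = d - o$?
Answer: $602051142$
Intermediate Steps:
$\left(\left(\left(-855 - -354\right) + T{\left(34,-17 \right)}\right) \left(R{\left(-43,-22 \right)} - 2381\right) - 2891\right) 462 = \left(\left(\left(-855 - -354\right) - 51\right) \left(15 - 2381\right) - 2891\right) 462 = \left(\left(\left(-855 + 354\right) - 51\right) \left(-2366\right) - 2891\right) 462 = \left(\left(-501 - 51\right) \left(-2366\right) - 2891\right) 462 = \left(\left(-552\right) \left(-2366\right) - 2891\right) 462 = \left(1306032 - 2891\right) 462 = 1303141 \cdot 462 = 602051142$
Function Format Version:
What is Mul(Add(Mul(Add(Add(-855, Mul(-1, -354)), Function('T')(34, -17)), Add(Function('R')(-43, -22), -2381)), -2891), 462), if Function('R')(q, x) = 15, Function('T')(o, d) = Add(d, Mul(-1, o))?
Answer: 602051142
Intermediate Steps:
Mul(Add(Mul(Add(Add(-855, Mul(-1, -354)), Function('T')(34, -17)), Add(Function('R')(-43, -22), -2381)), -2891), 462) = Mul(Add(Mul(Add(Add(-855, Mul(-1, -354)), Add(-17, Mul(-1, 34))), Add(15, -2381)), -2891), 462) = Mul(Add(Mul(Add(Add(-855, 354), Add(-17, -34)), -2366), -2891), 462) = Mul(Add(Mul(Add(-501, -51), -2366), -2891), 462) = Mul(Add(Mul(-552, -2366), -2891), 462) = Mul(Add(1306032, -2891), 462) = Mul(1303141, 462) = 602051142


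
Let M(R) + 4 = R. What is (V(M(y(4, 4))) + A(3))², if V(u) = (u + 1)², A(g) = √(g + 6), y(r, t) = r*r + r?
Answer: 85264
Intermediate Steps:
y(r, t) = r + r² (y(r, t) = r² + r = r + r²)
A(g) = √(6 + g)
M(R) = -4 + R
V(u) = (1 + u)²
(V(M(y(4, 4))) + A(3))² = ((1 + (-4 + 4*(1 + 4)))² + √(6 + 3))² = ((1 + (-4 + 4*5))² + √9)² = ((1 + (-4 + 20))² + 3)² = ((1 + 16)² + 3)² = (17² + 3)² = (289 + 3)² = 292² = 85264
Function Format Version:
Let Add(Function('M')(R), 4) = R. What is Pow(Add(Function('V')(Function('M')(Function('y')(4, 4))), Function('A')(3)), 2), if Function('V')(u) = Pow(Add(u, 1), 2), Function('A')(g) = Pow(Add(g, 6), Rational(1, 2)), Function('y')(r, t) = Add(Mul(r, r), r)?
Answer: 85264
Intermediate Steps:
Function('y')(r, t) = Add(r, Pow(r, 2)) (Function('y')(r, t) = Add(Pow(r, 2), r) = Add(r, Pow(r, 2)))
Function('A')(g) = Pow(Add(6, g), Rational(1, 2))
Function('M')(R) = Add(-4, R)
Function('V')(u) = Pow(Add(1, u), 2)
Pow(Add(Function('V')(Function('M')(Function('y')(4, 4))), Function('A')(3)), 2) = Pow(Add(Pow(Add(1, Add(-4, Mul(4, Add(1, 4)))), 2), Pow(Add(6, 3), Rational(1, 2))), 2) = Pow(Add(Pow(Add(1, Add(-4, Mul(4, 5))), 2), Pow(9, Rational(1, 2))), 2) = Pow(Add(Pow(Add(1, Add(-4, 20)), 2), 3), 2) = Pow(Add(Pow(Add(1, 16), 2), 3), 2) = Pow(Add(Pow(17, 2), 3), 2) = Pow(Add(289, 3), 2) = Pow(292, 2) = 85264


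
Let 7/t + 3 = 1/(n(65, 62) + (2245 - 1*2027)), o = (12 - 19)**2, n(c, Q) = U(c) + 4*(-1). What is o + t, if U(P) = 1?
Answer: 4293/92 ≈ 46.663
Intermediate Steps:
n(c, Q) = -3 (n(c, Q) = 1 + 4*(-1) = 1 - 4 = -3)
o = 49 (o = (-7)**2 = 49)
t = -215/92 (t = 7/(-3 + 1/(-3 + (2245 - 1*2027))) = 7/(-3 + 1/(-3 + (2245 - 2027))) = 7/(-3 + 1/(-3 + 218)) = 7/(-3 + 1/215) = 7/(-644/215) = 7*(-215/644) = -215/92 ≈ -2.3370)
o + t = 49 - 215/92 = 4293/92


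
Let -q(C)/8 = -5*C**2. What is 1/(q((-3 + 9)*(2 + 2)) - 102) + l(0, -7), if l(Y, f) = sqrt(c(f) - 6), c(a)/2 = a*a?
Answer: 1/22938 + 2*sqrt(23) ≈ 9.5917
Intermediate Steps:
c(a) = 2*a**2 (c(a) = 2*(a*a) = 2*a**2)
q(C) = 40*C**2 (q(C) = -(-40)*C**2 = 40*C**2)
l(Y, f) = sqrt(-6 + 2*f**2) (l(Y, f) = sqrt(2*f**2 - 6) = sqrt(-6 + 2*f**2))
1/(q((-3 + 9)*(2 + 2)) - 102) + l(0, -7) = 1/(40*((-3 + 9)*(2 + 2))**2 - 102) + sqrt(-6 + 2*(-7)**2) = 1/(40*(6*4)**2 - 102) + sqrt(-6 + 2*49) = 1/(40*24**2 - 102) + sqrt(-6 + 98) = 1/(40*576 - 102) + sqrt(92) = 1/(23040 - 102) + 2*sqrt(23) = 1/22938 + 2*sqrt(23)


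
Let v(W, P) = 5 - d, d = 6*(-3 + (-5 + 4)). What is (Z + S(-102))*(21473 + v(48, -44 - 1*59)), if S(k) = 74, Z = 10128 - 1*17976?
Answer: -167156548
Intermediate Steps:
d = -24 (d = 6*(-3 - 1) = 6*(-4) = -24)
Z = -7848 (Z = 10128 - 17976 = -7848)
v(W, P) = 29 (v(W, P) = 5 - 1*(-24) = 5 + 24 = 29)
(Z + S(-102))*(21473 + v(48, -44 - 1*59)) = (-7848 + 74)*(21473 + 29) = -7774*21502 = -167156548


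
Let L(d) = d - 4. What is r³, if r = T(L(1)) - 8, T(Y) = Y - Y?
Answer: -512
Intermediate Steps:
L(d) = -4 + d
T(Y) = 0
r = -8 (r = 0 - 8 = -8)
r³ = (-8)³ = -512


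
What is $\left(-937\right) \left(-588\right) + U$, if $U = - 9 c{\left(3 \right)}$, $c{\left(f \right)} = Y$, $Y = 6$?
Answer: $550902$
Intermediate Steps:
$c{\left(f \right)} = 6$
$U = -54$ ($U = \left(-9\right) 6 = -54$)
$\left(-937\right) \left(-588\right) + U = \left(-937\right) \left(-588\right) - 54 = 550956 - 54 = 550902$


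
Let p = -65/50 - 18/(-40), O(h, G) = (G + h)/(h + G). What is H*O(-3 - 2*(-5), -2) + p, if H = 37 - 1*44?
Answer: -157/20 ≈ -7.8500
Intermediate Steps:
O(h, G) = 1 (O(h, G) = (G + h)/(G + h) = 1)
p = -17/20 (p = -65*1/50 - 18*(-1/40) = -13/10 + 9/20 = -17/20 ≈ -0.85000)
H = -7 (H = 37 - 44 = -7)
H*O(-3 - 2*(-5), -2) + p = -7*1 - 17/20 = -7 - 17/20 = -157/20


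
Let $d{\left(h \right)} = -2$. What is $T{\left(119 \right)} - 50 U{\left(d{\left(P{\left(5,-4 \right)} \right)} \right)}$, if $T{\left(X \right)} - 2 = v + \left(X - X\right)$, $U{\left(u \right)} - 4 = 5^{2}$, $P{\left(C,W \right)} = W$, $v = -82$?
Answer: $-1530$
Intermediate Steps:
$U{\left(u \right)} = 29$ ($U{\left(u \right)} = 4 + 5^{2} = 4 + 25 = 29$)
$T{\left(X \right)} = -80$ ($T{\left(X \right)} = 2 + \left(-82 + \left(X - X\right)\right) = 2 + \left(-82 + 0\right) = 2 - 82 = -80$)
$T{\left(119 \right)} - 50 U{\left(d{\left(P{\left(5,-4 \right)} \right)} \right)} = -80 - 50 \cdot 29 = -80 - 1450 = -1530$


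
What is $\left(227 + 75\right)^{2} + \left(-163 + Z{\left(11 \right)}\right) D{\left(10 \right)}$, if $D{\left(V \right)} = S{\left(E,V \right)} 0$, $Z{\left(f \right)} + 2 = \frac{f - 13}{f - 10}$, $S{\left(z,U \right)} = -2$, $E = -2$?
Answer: $91204$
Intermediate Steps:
$Z{\left(f \right)} = -2 + \frac{-13 + f}{-10 + f}$ ($Z{\left(f \right)} = -2 + \frac{f - 13}{f - 10} = -2 + \frac{-13 + f}{-10 + f}$)
$D{\left(V \right)} = 0$ ($D{\left(V \right)} = \left(-2\right) 0 = 0$)
$\left(227 + 75\right)^{2} + \left(-163 + Z{\left(11 \right)}\right) D{\left(10 \right)} = \left(227 + 75\right)^{2} + \left(-163 + \frac{7 - 11}{-10 + 11}\right) 0 = 302^{2} + \left(-163 + \frac{7 - 11}{1}\right) 0 = 91204 + \left(-163 + 1 \left(-4\right)\right) 0 = 91204 + \left(-163 - 4\right) 0 = 91204 - 0 = 91204 + 0 = 91204$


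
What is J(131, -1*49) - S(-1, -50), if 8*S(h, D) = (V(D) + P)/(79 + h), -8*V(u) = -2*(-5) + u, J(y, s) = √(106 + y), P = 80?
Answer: -85/624 + √237 ≈ 15.259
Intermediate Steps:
V(u) = -5/4 - u/8 (V(u) = -(-2*(-5) + u)/8 = -(10 + u)/8 = -5/4 - u/8)
S(h, D) = (315/4 - D/8)/(8*(79 + h)) (S(h, D) = (((-5/4 - D/8) + 80)/(79 + h))/8 = ((315/4 - D/8)/(79 + h))/8 = (315/4 - D/8)/(8*(79 + h)))
J(131, -1*49) - S(-1, -50) = √(106 + 131) - (630 - 1*(-50))/(64*(79 - 1)) = √237 - (630 + 50)/(64*78) = √237 - 680/(64*78) = √237 - 1*85/624 = √237 - 85/624 = -85/624 + √237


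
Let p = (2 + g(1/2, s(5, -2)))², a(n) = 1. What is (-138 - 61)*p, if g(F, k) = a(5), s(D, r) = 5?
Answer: -1791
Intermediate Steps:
g(F, k) = 1
p = 9 (p = (2 + 1)² = 3² = 9)
(-138 - 61)*p = (-138 - 61)*9 = -199*9 = -1791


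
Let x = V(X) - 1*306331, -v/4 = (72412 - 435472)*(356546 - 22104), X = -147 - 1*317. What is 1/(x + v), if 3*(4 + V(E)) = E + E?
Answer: 3/1457069230307 ≈ 2.0589e-12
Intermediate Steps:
X = -464 (X = -147 - 317 = -464)
V(E) = -4 + 2*E/3 (V(E) = -4 + (E + E)/3 = -4 + (2*E)/3 = -4 + 2*E/3)
v = 485690050080 (v = -4*(72412 - 435472)*(356546 - 22104) = -(-1452240)*334442 = -4*(-121422512520) = 485690050080)
x = -919933/3 (x = (-4 + (⅔)*(-464)) - 1*306331 = (-4 - 928/3) - 306331 = -940/3 - 306331 = -919933/3 ≈ -3.0664e+5)
1/(x + v) = 1/(-919933/3 + 485690050080) = 1/(1457069230307/3) = 3/1457069230307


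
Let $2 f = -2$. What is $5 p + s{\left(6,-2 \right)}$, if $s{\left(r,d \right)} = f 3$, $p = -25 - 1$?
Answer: $-133$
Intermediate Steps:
$f = -1$ ($f = \frac{1}{2} \left(-2\right) = -1$)
$p = -26$ ($p = -25 - 1 = -26$)
$s{\left(r,d \right)} = -3$ ($s{\left(r,d \right)} = \left(-1\right) 3 = -3$)
$5 p + s{\left(6,-2 \right)} = 5 \left(-26\right) - 3 = -130 - 3 = -133$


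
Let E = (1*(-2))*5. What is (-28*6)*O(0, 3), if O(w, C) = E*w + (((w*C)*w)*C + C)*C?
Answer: -1512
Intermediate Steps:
E = -10 (E = -2*5 = -10)
O(w, C) = -10*w + C*(C + C²*w²) (O(w, C) = -10*w + (((w*C)*w)*C + C)*C = -10*w + (((C*w)*w)*C + C)*C = -10*w + ((C*w²)*C + C)*C = -10*w + (C²*w² + C)*C = -10*w + (C + C²*w²)*C = -10*w + C*(C + C²*w²))
(-28*6)*O(0, 3) = (-28*6)*(3² - 10*0 + 3³*0²) = -168*(9 + 0 + 27*0) = -168*(9 + 0 + 0) = -168*9 = -1512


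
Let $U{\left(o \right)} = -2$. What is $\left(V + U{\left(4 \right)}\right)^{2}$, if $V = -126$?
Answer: $16384$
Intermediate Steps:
$\left(V + U{\left(4 \right)}\right)^{2} = \left(-126 - 2\right)^{2} = \left(-128\right)^{2} = 16384$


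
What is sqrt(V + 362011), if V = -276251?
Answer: 16*sqrt(335) ≈ 292.85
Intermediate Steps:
sqrt(V + 362011) = sqrt(-276251 + 362011) = sqrt(85760) = 16*sqrt(335)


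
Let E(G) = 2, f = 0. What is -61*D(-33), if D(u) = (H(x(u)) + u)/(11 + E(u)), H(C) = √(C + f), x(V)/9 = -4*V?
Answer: 2013/13 - 366*√33/13 ≈ -6.8854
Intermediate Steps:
x(V) = -36*V (x(V) = 9*(-4*V) = -36*V)
H(C) = √C (H(C) = √(C + 0) = √C)
D(u) = u/13 + 6*√(-u)/13 (D(u) = (√(-36*u) + u)/(11 + 2) = (6*√(-u) + u)/13 = (u + 6*√(-u))*(1/13) = u/13 + 6*√(-u)/13)
-61*D(-33) = -61*((1/13)*(-33) + 6*√(-1*(-33))/13) = -61*(-33/13 + 6*√33/13) = 2013/13 - 366*√33/13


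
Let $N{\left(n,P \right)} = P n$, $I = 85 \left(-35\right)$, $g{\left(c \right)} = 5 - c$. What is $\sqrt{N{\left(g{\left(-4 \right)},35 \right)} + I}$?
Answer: $2 i \sqrt{665} \approx 51.575 i$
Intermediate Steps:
$I = -2975$
$\sqrt{N{\left(g{\left(-4 \right)},35 \right)} + I} = \sqrt{35 \left(5 - -4\right) - 2975} = \sqrt{35 \left(5 + 4\right) - 2975} = \sqrt{35 \cdot 9 - 2975} = \sqrt{315 - 2975} = \sqrt{-2660} = 2 i \sqrt{665}$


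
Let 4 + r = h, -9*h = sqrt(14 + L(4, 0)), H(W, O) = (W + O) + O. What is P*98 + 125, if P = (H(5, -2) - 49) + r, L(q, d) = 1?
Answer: -4971 - 98*sqrt(15)/9 ≈ -5013.2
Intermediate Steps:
H(W, O) = W + 2*O (H(W, O) = (O + W) + O = W + 2*O)
h = -sqrt(15)/9 (h = -sqrt(14 + 1)/9 = -sqrt(15)/9 ≈ -0.43033)
r = -4 - sqrt(15)/9 ≈ -4.4303
P = -52 - sqrt(15)/9 (P = ((5 + 2*(-2)) - 49) + (-4 - sqrt(15)/9) = ((5 - 4) - 49) + (-4 - sqrt(15)/9) = (1 - 49) + (-4 - sqrt(15)/9) = -48 + (-4 - sqrt(15)/9) = -52 - sqrt(15)/9 ≈ -52.430)
P*98 + 125 = (-52 - sqrt(15)/9)*98 + 125 = (-5096 - 98*sqrt(15)/9) + 125 = -4971 - 98*sqrt(15)/9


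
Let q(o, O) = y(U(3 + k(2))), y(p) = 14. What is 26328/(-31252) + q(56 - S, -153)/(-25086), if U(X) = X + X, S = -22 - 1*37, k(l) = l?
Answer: -82612717/97998459 ≈ -0.84300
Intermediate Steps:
S = -59 (S = -22 - 37 = -59)
U(X) = 2*X
q(o, O) = 14
26328/(-31252) + q(56 - S, -153)/(-25086) = 26328/(-31252) + 14/(-25086) = 26328*(-1/31252) + 14*(-1/25086) = -6582/7813 - 7/12543 = -82612717/97998459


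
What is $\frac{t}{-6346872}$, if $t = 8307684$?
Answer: $- \frac{32967}{25186} \approx -1.3089$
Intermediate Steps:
$\frac{t}{-6346872} = \frac{8307684}{-6346872} = 8307684 \left(- \frac{1}{6346872}\right) = - \frac{32967}{25186}$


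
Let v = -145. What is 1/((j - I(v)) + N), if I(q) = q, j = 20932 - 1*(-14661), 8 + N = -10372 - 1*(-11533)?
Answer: 1/36891 ≈ 2.7107e-5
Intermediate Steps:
N = 1153 (N = -8 + (-10372 - 1*(-11533)) = -8 + (-10372 + 11533) = -8 + 1161 = 1153)
j = 35593 (j = 20932 + 14661 = 35593)
1/((j - I(v)) + N) = 1/((35593 - 1*(-145)) + 1153) = 1/((35593 + 145) + 1153) = 1/(35738 + 1153) = 1/36891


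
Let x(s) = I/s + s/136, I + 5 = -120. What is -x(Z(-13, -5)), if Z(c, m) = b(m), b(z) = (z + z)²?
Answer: 35/68 ≈ 0.51471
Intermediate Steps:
b(z) = 4*z² (b(z) = (2*z)² = 4*z²)
Z(c, m) = 4*m²
I = -125 (I = -5 - 120 = -125)
x(s) = -125/s + s/136
-x(Z(-13, -5)) = -(-125/(4*(-5)²) + (4*(-5)²)/136) = -(-125/(4*25) + (4*25)/136) = -(-125/100 + (1/136)*100) = -(-125*1/100 + 25/34) = -(-5/4 + 25/34) = -1*(-35/68) = 35/68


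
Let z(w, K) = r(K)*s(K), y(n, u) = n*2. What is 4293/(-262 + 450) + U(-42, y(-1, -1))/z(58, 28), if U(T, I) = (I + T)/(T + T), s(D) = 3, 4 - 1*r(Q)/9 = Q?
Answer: 14604269/639576 ≈ 22.834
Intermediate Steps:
r(Q) = 36 - 9*Q
y(n, u) = 2*n
z(w, K) = 108 - 27*K (z(w, K) = (36 - 9*K)*3 = 108 - 27*K)
U(T, I) = (I + T)/(2*T) (U(T, I) = (I + T)/((2*T)) = (I + T)*(1/(2*T)) = (I + T)/(2*T))
4293/(-262 + 450) + U(-42, y(-1, -1))/z(58, 28) = 4293/(-262 + 450) + ((½)*(2*(-1) - 42)/(-42))/(108 - 27*28) = 4293/188 + ((½)*(-1/42)*(-2 - 42))/(108 - 756) = 4293*(1/188) + ((½)*(-1/42)*(-44))/(-648) = 4293/188 + (11/21)*(-1/648) = 4293/188 - 11/13608 = 14604269/639576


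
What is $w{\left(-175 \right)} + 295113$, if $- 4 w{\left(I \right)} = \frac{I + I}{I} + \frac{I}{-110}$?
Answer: $\frac{25969865}{88} \approx 2.9511 \cdot 10^{5}$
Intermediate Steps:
$w{\left(I \right)} = - \frac{1}{2} + \frac{I}{440}$ ($w{\left(I \right)} = - \frac{\frac{I + I}{I} + \frac{I}{-110}}{4} = - \frac{\frac{2 I}{I} + I \left(- \frac{1}{110}\right)}{4} = - \frac{2 - \frac{I}{110}}{4} = - \frac{1}{2} + \frac{I}{440}$)
$w{\left(-175 \right)} + 295113 = \left(- \frac{1}{2} + \frac{1}{440} \left(-175\right)\right) + 295113 = \left(- \frac{1}{2} - \frac{35}{88}\right) + 295113 = - \frac{79}{88} + 295113 = \frac{25969865}{88}$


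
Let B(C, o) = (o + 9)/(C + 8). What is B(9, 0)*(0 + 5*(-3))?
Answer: -135/17 ≈ -7.9412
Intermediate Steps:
B(C, o) = (9 + o)/(8 + C)
B(9, 0)*(0 + 5*(-3)) = ((9 + 0)/(8 + 9))*(0 + 5*(-3)) = (9/17)*(0 - 15) = ((1/17)*9)*(-15) = (9/17)*(-15) = -135/17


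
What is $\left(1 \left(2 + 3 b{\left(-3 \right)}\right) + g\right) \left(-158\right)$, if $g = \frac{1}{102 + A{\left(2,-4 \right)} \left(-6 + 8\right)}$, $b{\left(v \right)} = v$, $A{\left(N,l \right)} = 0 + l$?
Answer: $\frac{51903}{47} \approx 1104.3$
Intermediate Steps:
$A{\left(N,l \right)} = l$
$g = \frac{1}{94}$ ($g = \frac{1}{102 - 4 \left(-6 + 8\right)} = \frac{1}{102 - 8} = \frac{1}{94} \approx 0.010638$)
$\left(1 \left(2 + 3 b{\left(-3 \right)}\right) + g\right) \left(-158\right) = \left(1 \left(2 + 3 \left(-3\right)\right) + \frac{1}{94}\right) \left(-158\right) = \left(1 \left(2 - 9\right) + \frac{1}{94}\right) \left(-158\right) = \left(1 \left(-7\right) + \frac{1}{94}\right) \left(-158\right) = \left(-7 + \frac{1}{94}\right) \left(-158\right) = \left(- \frac{657}{94}\right) \left(-158\right) = \frac{51903}{47}$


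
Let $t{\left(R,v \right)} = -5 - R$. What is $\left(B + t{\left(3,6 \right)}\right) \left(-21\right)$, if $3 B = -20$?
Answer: $308$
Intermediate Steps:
$B = - \frac{20}{3}$ ($B = \frac{1}{3} \left(-20\right) = - \frac{20}{3} \approx -6.6667$)
$\left(B + t{\left(3,6 \right)}\right) \left(-21\right) = \left(- \frac{20}{3} - 8\right) \left(-21\right) = \left(- \frac{44}{3}\right) \left(-21\right) = 308$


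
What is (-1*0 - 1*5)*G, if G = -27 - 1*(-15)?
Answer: 60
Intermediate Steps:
G = -12 (G = -27 + 15 = -12)
(-1*0 - 1*5)*G = (-1*0 - 1*5)*(-12) = (0 - 5)*(-12) = -5*(-12) = 60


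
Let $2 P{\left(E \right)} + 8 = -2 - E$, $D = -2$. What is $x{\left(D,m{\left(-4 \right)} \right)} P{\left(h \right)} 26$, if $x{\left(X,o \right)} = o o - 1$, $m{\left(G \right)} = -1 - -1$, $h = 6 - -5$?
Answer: $273$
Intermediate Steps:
$h = 11$ ($h = 6 + 5 = 11$)
$m{\left(G \right)} = 0$ ($m{\left(G \right)} = -1 + 1 = 0$)
$P{\left(E \right)} = -5 - \frac{E}{2}$ ($P{\left(E \right)} = -4 + \frac{-2 - E}{2} = -4 - \left(1 + \frac{E}{2}\right) = -5 - \frac{E}{2}$)
$x{\left(X,o \right)} = -1 + o^{2}$ ($x{\left(X,o \right)} = o^{2} - 1 = -1 + o^{2}$)
$x{\left(D,m{\left(-4 \right)} \right)} P{\left(h \right)} 26 = \left(-1 + 0^{2}\right) \left(-5 - \frac{11}{2}\right) 26 = \left(-1 + 0\right) \left(-5 - \frac{11}{2}\right) 26 = \left(-1\right) \left(- \frac{21}{2}\right) 26 = \frac{21}{2} \cdot 26 = 273$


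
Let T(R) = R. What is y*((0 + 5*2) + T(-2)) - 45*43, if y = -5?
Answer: -1975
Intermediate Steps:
y*((0 + 5*2) + T(-2)) - 45*43 = -5*((0 + 5*2) - 2) - 45*43 = -5*((0 + 10) - 2) - 1935 = -5*(10 - 2) - 1935 = -5*8 - 1935 = -40 - 1935 = -1975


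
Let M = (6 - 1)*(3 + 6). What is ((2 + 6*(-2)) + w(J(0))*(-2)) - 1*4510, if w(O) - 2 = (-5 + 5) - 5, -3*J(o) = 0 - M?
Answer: -4514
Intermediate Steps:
M = 45 (M = 5*9 = 45)
J(o) = 15 (J(o) = -(0 - 1*45)/3 = -(0 - 45)/3 = -⅓*(-45) = 15)
w(O) = -3 (w(O) = 2 + ((-5 + 5) - 5) = 2 + (0 - 5) = 2 - 5 = -3)
((2 + 6*(-2)) + w(J(0))*(-2)) - 1*4510 = ((2 + 6*(-2)) - 3*(-2)) - 1*4510 = ((2 - 12) + 6) - 4510 = (-10 + 6) - 4510 = -4 - 4510 = -4514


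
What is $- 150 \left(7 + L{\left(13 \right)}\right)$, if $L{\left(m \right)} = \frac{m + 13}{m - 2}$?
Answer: $- \frac{15450}{11} \approx -1404.5$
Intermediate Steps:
$L{\left(m \right)} = \frac{13 + m}{-2 + m}$
$- 150 \left(7 + L{\left(13 \right)}\right) = - 150 \left(7 + \frac{13 + 13}{-2 + 13}\right) = - 150 \left(7 + \frac{1}{11} \cdot 26\right) = - 150 \left(7 + \frac{26}{11}\right) = \left(-150\right) \frac{103}{11} = - \frac{15450}{11}$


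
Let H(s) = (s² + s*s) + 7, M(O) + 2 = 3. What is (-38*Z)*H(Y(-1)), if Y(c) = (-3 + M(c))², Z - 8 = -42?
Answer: 50388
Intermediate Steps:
Z = -34 (Z = 8 - 42 = -34)
M(O) = 1 (M(O) = -2 + 3 = 1)
Y(c) = 4 (Y(c) = (-3 + 1)² = (-2)² = 4)
H(s) = 7 + 2*s² (H(s) = (s² + s²) + 7 = 2*s² + 7 = 7 + 2*s²)
(-38*Z)*H(Y(-1)) = (-38*(-34))*(7 + 2*4²) = 1292*(7 + 2*16) = 1292*(7 + 32) = 1292*39 = 50388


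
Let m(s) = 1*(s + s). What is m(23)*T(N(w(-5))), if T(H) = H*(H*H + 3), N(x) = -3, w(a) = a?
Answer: -1656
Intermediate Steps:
m(s) = 2*s (m(s) = 1*(2*s) = 2*s)
T(H) = H*(3 + H**2) (T(H) = H*(H**2 + 3) = H*(3 + H**2))
m(23)*T(N(w(-5))) = (2*23)*(-3*(3 + (-3)**2)) = 46*(-3*(3 + 9)) = 46*(-3*12) = 46*(-36) = -1656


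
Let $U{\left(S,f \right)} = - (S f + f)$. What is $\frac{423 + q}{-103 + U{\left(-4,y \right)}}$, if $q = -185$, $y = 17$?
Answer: $- \frac{119}{26} \approx -4.5769$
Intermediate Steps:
$U{\left(S,f \right)} = - f - S f$ ($U{\left(S,f \right)} = - (f + S f) = - f - S f$)
$\frac{423 + q}{-103 + U{\left(-4,y \right)}} = \frac{423 - 185}{-103 - 17 \left(1 - 4\right)} = \frac{238}{-103 - 17 \left(-3\right)} = \frac{238}{-103 + 51} = \frac{238}{-52} = 238 \left(- \frac{1}{52}\right) = - \frac{119}{26}$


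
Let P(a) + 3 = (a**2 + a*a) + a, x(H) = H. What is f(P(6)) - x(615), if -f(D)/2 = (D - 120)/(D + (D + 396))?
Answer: -55950/91 ≈ -614.83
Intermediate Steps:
P(a) = -3 + a + 2*a**2 (P(a) = -3 + ((a**2 + a*a) + a) = -3 + ((a**2 + a**2) + a) = -3 + (2*a**2 + a) = -3 + (a + 2*a**2) = -3 + a + 2*a**2)
f(D) = -2*(-120 + D)/(396 + 2*D) (f(D) = -2*(D - 120)/(D + (D + 396)) = -2*(-120 + D)/(D + (396 + D)) = -2*(-120 + D)/(396 + 2*D))
f(P(6)) - x(615) = (120 - (-3 + 6 + 2*6**2))/(198 + (-3 + 6 + 2*6**2)) - 1*615 = (120 - (-3 + 6 + 2*36))/(198 + (-3 + 6 + 2*36)) - 615 = (120 - (-3 + 6 + 72))/(198 + (-3 + 6 + 72)) - 615 = (120 - 1*75)/(198 + 75) - 615 = (120 - 75)/273 - 615 = (1/273)*45 - 615 = 15/91 - 615 = -55950/91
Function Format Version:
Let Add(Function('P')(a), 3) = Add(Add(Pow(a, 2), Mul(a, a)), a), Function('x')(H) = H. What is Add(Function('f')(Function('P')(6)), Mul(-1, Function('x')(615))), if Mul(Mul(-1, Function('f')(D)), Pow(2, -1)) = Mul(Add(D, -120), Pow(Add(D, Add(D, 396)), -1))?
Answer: Rational(-55950, 91) ≈ -614.83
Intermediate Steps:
Function('P')(a) = Add(-3, a, Mul(2, Pow(a, 2))) (Function('P')(a) = Add(-3, Add(Add(Pow(a, 2), Mul(a, a)), a)) = Add(-3, Add(Add(Pow(a, 2), Pow(a, 2)), a)) = Add(-3, Add(Mul(2, Pow(a, 2)), a)) = Add(-3, Add(a, Mul(2, Pow(a, 2)))) = Add(-3, a, Mul(2, Pow(a, 2))))
Function('f')(D) = Mul(-2, Pow(Add(396, Mul(2, D)), -1), Add(-120, D)) (Function('f')(D) = Mul(-2, Mul(Add(D, -120), Pow(Add(D, Add(D, 396)), -1))) = Mul(-2, Mul(Add(-120, D), Pow(Add(D, Add(396, D)), -1))) = Mul(-2, Mul(Add(-120, D), Pow(Add(396, Mul(2, D)), -1))) = Mul(-2, Mul(Pow(Add(396, Mul(2, D)), -1), Add(-120, D))) = Mul(-2, Pow(Add(396, Mul(2, D)), -1), Add(-120, D)))
Add(Function('f')(Function('P')(6)), Mul(-1, Function('x')(615))) = Add(Mul(Pow(Add(198, Add(-3, 6, Mul(2, Pow(6, 2)))), -1), Add(120, Mul(-1, Add(-3, 6, Mul(2, Pow(6, 2)))))), Mul(-1, 615)) = Add(Mul(Pow(Add(198, Add(-3, 6, Mul(2, 36))), -1), Add(120, Mul(-1, Add(-3, 6, Mul(2, 36))))), -615) = Add(Mul(Pow(Add(198, Add(-3, 6, 72)), -1), Add(120, Mul(-1, Add(-3, 6, 72)))), -615) = Add(Mul(Pow(Add(198, 75), -1), Add(120, Mul(-1, 75))), -615) = Add(Mul(Pow(273, -1), Add(120, -75)), -615) = Add(Mul(Rational(1, 273), 45), -615) = Add(Rational(15, 91), -615) = Rational(-55950, 91)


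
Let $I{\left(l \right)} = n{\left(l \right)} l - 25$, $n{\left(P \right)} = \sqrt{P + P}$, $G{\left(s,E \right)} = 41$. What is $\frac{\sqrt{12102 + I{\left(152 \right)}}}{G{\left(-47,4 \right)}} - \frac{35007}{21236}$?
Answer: $- \frac{35007}{21236} + \frac{\sqrt{12077 + 608 \sqrt{19}}}{41} \approx 1.3114$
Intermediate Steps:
$n{\left(P \right)} = \sqrt{2} \sqrt{P}$ ($n{\left(P \right)} = \sqrt{2 P} = \sqrt{2} \sqrt{P}$)
$I{\left(l \right)} = -25 + \sqrt{2} l^{\frac{3}{2}}$ ($I{\left(l \right)} = \sqrt{2} \sqrt{l} l - 25 = \sqrt{2} l^{\frac{3}{2}} - 25 = -25 + \sqrt{2} l^{\frac{3}{2}}$)
$\frac{\sqrt{12102 + I{\left(152 \right)}}}{G{\left(-47,4 \right)}} - \frac{35007}{21236} = \frac{\sqrt{12102 - \left(25 - \sqrt{2} \cdot 152^{\frac{3}{2}}\right)}}{41} - \frac{35007}{21236} = \sqrt{12102 - \left(25 - \sqrt{2} \cdot 304 \sqrt{38}\right)} \frac{1}{41} - \frac{35007}{21236} = \sqrt{12102 - \left(25 - 608 \sqrt{19}\right)} \frac{1}{41} - \frac{35007}{21236} = \sqrt{12077 + 608 \sqrt{19}} \cdot \frac{1}{41} - \frac{35007}{21236} = \frac{\sqrt{12077 + 608 \sqrt{19}}}{41} - \frac{35007}{21236} = - \frac{35007}{21236} + \frac{\sqrt{12077 + 608 \sqrt{19}}}{41}$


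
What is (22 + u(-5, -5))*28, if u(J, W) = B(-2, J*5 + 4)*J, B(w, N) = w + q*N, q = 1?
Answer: 3836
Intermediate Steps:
B(w, N) = N + w (B(w, N) = w + 1*N = w + N = N + w)
u(J, W) = J*(2 + 5*J) (u(J, W) = ((J*5 + 4) - 2)*J = ((5*J + 4) - 2)*J = ((4 + 5*J) - 2)*J = (2 + 5*J)*J = J*(2 + 5*J))
(22 + u(-5, -5))*28 = (22 - 5*(2 + 5*(-5)))*28 = (22 - 5*(2 - 25))*28 = (22 - 5*(-23))*28 = (22 + 115)*28 = 137*28 = 3836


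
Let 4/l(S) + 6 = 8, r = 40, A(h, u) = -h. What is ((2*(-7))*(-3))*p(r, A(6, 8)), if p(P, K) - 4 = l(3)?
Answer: 252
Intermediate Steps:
l(S) = 2 (l(S) = 4/(-6 + 8) = 4/2 = 4*(½) = 2)
p(P, K) = 6 (p(P, K) = 4 + 2 = 6)
((2*(-7))*(-3))*p(r, A(6, 8)) = ((2*(-7))*(-3))*6 = -14*(-3)*6 = 42*6 = 252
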